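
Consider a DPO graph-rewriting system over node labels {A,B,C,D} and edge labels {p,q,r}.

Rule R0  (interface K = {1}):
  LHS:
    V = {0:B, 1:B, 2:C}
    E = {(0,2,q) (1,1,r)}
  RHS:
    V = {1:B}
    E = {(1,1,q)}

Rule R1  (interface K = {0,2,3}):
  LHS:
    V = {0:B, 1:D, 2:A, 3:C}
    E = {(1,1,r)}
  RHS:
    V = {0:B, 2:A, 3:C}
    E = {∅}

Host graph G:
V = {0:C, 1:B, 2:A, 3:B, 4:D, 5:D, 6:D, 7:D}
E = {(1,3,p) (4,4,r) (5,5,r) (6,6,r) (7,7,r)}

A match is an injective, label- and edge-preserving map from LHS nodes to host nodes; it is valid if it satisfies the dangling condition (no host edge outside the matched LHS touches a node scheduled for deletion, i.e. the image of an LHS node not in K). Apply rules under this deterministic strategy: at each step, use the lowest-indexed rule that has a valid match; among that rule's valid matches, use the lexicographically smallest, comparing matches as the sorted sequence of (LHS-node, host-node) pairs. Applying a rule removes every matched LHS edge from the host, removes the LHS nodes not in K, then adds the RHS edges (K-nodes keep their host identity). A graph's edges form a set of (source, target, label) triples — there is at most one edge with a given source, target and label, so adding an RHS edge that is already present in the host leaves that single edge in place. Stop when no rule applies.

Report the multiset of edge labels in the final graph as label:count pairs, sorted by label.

Answer: p:1

Derivation:
[0] host  ⇒  8 nodes, 5 edges  {1-p->3 4-r->4 5-r->5 6-r->6 7-r->7}
[1] R1 @ {0↦1, 1↦4, 2↦2, 3↦0}  ⇒  7 nodes, 4 edges  {1-p->3 5-r->5 6-r->6 7-r->7}
[2] R1 @ {0↦1, 1↦5, 2↦2, 3↦0}  ⇒  6 nodes, 3 edges  {1-p->3 6-r->6 7-r->7}
[3] R1 @ {0↦1, 1↦6, 2↦2, 3↦0}  ⇒  5 nodes, 2 edges  {1-p->3 7-r->7}
[4] R1 @ {0↦1, 1↦7, 2↦2, 3↦0}  ⇒  4 nodes, 1 edges  {1-p->3}
final graph: no rule applies after step 4
NF edges: [(1, 3, 'p')]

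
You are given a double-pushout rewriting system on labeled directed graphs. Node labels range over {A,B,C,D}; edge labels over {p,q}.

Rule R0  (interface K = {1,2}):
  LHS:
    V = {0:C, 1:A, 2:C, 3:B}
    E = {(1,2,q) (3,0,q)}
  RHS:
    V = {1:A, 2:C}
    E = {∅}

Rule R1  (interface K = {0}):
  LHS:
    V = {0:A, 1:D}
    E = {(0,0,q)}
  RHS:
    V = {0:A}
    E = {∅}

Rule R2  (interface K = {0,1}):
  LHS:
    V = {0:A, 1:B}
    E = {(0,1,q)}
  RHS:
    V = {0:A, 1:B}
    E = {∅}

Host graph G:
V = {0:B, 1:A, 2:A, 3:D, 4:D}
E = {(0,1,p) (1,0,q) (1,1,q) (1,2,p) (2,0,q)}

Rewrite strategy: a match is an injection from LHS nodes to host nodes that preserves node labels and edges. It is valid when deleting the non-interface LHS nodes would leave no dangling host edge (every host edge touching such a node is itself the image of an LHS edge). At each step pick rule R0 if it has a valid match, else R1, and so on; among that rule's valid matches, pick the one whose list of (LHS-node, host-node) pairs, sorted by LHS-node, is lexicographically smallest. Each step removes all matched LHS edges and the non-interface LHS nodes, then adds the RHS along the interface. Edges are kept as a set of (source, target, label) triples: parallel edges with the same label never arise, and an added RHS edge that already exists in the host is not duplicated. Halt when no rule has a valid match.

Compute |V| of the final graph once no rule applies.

[0] host  ⇒  5 nodes, 5 edges  {0-p->1 1-q->0 1-q->1 1-p->2 2-q->0}
[1] R1 @ {0↦1, 1↦3}  ⇒  4 nodes, 4 edges  {0-p->1 1-q->0 1-p->2 2-q->0}
[2] R2 @ {0↦1, 1↦0}  ⇒  4 nodes, 3 edges  {0-p->1 1-p->2 2-q->0}
[3] R2 @ {0↦2, 1↦0}  ⇒  4 nodes, 2 edges  {0-p->1 1-p->2}
final graph: no rule applies after step 3
NF nodes: {0:B, 1:A, 2:A, 4:D}

Answer: 4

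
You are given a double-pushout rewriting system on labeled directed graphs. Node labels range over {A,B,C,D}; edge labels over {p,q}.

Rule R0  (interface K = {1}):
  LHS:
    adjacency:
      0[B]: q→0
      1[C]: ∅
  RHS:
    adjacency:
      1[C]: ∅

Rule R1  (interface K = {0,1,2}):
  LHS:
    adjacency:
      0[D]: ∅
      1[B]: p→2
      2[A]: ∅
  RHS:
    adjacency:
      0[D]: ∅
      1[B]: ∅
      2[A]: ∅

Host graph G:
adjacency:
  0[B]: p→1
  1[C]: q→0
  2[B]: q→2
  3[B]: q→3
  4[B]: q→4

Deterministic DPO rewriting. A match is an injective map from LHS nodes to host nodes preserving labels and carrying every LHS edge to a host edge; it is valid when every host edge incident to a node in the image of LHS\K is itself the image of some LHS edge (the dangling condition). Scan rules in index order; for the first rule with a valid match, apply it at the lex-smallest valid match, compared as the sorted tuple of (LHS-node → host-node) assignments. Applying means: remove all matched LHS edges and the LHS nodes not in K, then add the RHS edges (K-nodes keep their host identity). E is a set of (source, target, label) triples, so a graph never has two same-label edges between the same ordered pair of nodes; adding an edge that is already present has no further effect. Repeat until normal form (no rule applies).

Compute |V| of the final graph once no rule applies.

initial: |V|=5 |E|=5  E = 0-p->1 1-q->0 2-q->2 3-q->3 4-q->4
step 1: apply R0 at {0↦2, 1↦1}  → |V|=4 |E|=4  E = 0-p->1 1-q->0 3-q->3 4-q->4
step 2: apply R0 at {0↦3, 1↦1}  → |V|=3 |E|=3  E = 0-p->1 1-q->0 4-q->4
step 3: apply R0 at {0↦4, 1↦1}  → |V|=2 |E|=2  E = 0-p->1 1-q->0
final graph: no rule applies after step 3
NF nodes: {0:B, 1:C}

Answer: 2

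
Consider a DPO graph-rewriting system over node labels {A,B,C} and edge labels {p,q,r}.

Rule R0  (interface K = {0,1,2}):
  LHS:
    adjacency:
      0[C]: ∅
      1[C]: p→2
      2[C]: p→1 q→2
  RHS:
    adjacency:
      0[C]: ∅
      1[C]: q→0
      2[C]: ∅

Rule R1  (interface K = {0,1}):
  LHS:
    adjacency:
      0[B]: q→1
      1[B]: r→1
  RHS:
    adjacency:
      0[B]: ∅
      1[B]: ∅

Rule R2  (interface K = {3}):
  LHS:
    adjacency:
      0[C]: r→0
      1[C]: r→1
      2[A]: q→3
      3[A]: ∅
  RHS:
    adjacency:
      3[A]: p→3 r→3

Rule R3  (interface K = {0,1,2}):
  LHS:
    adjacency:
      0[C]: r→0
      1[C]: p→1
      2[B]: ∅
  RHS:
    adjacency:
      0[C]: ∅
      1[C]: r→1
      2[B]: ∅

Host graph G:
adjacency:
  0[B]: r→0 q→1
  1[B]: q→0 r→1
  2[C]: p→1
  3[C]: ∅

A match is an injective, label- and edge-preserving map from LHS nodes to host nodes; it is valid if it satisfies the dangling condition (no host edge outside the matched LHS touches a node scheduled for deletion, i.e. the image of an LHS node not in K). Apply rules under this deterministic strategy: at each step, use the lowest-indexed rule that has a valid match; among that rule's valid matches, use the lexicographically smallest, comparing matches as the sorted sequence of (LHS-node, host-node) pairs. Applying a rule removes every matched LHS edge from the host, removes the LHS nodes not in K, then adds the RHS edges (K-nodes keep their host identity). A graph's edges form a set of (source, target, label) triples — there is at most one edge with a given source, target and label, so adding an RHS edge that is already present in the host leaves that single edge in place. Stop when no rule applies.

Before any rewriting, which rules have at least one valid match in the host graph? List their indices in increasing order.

Answer: [R1]

Rewrite trace:
R0: no valid match — LHS pattern not found
R1: 2 valid matches — {0↦0, 1↦1}, {0↦1, 1↦0}
R2: no valid match — LHS pattern not found
R3: no valid match — LHS pattern not found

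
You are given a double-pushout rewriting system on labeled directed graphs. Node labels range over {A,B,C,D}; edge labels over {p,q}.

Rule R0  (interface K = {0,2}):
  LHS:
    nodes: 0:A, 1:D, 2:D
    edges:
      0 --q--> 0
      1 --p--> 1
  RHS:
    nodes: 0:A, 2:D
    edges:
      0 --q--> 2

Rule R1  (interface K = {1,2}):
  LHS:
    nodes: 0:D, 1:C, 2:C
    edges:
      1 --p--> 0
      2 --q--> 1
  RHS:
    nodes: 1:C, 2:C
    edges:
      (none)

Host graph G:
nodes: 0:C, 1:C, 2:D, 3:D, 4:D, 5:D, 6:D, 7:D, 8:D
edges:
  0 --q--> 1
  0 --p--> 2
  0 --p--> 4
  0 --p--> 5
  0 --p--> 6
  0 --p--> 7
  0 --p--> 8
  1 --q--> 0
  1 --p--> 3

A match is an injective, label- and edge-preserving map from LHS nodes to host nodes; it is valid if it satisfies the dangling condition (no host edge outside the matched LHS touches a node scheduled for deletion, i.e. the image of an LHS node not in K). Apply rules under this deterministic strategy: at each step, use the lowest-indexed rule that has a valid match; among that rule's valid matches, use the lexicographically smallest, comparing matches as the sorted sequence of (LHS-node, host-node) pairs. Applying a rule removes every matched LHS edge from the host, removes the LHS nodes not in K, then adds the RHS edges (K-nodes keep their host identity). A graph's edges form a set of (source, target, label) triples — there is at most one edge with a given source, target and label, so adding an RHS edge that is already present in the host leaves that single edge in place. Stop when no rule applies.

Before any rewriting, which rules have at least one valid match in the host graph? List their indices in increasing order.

Answer: [R1]

Rewrite trace:
R0: no valid match — LHS pattern not found
R1: 7 valid matches — {0↦2, 1↦0, 2↦1}, {0↦3, 1↦1, 2↦0}, {0↦4, 1↦0, 2↦1} (+4 more)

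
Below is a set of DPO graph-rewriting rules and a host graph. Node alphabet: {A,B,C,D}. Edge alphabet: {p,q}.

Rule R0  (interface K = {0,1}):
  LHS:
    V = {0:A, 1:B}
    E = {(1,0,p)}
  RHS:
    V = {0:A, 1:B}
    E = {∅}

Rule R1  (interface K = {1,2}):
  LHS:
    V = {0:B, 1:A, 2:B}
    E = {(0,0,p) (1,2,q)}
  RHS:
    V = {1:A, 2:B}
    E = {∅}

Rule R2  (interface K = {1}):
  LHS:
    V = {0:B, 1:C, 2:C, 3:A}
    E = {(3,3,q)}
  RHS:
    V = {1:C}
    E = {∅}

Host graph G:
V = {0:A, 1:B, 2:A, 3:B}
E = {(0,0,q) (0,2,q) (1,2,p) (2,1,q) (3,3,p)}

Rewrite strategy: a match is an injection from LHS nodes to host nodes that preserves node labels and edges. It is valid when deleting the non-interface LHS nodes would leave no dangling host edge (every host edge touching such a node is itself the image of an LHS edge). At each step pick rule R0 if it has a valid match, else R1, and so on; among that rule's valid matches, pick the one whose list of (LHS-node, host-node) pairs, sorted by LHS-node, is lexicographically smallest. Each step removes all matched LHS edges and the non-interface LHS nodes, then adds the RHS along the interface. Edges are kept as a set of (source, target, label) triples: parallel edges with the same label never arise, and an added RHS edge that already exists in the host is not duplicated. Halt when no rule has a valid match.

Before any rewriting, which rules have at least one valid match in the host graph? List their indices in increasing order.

Answer: [R0,R1]

Derivation:
R0: 1 valid match — {0↦2, 1↦1}
R1: 1 valid match — {0↦3, 1↦2, 2↦1}
R2: no valid match — LHS pattern not found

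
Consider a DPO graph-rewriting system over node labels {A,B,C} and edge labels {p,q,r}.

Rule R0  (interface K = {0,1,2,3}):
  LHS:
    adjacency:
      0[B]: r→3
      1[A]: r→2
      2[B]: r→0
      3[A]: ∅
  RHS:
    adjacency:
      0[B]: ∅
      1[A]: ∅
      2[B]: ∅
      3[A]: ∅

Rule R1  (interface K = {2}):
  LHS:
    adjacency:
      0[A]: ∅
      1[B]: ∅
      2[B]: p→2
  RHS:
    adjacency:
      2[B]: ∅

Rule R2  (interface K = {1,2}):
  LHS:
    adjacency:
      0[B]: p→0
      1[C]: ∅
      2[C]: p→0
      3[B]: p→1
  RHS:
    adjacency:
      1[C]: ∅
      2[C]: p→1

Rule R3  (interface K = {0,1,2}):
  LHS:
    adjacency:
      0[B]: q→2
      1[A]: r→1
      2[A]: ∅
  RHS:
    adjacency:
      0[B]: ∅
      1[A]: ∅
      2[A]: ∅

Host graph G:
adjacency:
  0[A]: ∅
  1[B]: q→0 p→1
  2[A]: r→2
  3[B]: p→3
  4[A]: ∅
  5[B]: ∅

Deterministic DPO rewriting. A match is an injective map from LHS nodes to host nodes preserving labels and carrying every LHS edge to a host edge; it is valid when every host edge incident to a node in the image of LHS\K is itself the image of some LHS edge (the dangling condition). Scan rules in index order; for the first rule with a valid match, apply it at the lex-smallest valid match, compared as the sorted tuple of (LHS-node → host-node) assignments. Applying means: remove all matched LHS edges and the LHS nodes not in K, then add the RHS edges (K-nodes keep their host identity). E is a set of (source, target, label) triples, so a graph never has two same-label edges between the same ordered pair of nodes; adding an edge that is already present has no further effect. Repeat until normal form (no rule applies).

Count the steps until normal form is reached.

Answer: 3

Steps:
start.  V:6 E:4  edges: 1-q->0 1-p->1 2-r->2 3-p->3
1. fire R1 via {0↦4, 1↦5, 2↦1}  →  V:4 E:3  edges: 1-q->0 2-r->2 3-p->3
2. fire R3 via {0↦1, 1↦2, 2↦0}  →  V:4 E:1  edges: 3-p->3
3. fire R1 via {0↦0, 1↦1, 2↦3}  →  V:2 E:0  edges: ∅
halt: no rule applies after step 3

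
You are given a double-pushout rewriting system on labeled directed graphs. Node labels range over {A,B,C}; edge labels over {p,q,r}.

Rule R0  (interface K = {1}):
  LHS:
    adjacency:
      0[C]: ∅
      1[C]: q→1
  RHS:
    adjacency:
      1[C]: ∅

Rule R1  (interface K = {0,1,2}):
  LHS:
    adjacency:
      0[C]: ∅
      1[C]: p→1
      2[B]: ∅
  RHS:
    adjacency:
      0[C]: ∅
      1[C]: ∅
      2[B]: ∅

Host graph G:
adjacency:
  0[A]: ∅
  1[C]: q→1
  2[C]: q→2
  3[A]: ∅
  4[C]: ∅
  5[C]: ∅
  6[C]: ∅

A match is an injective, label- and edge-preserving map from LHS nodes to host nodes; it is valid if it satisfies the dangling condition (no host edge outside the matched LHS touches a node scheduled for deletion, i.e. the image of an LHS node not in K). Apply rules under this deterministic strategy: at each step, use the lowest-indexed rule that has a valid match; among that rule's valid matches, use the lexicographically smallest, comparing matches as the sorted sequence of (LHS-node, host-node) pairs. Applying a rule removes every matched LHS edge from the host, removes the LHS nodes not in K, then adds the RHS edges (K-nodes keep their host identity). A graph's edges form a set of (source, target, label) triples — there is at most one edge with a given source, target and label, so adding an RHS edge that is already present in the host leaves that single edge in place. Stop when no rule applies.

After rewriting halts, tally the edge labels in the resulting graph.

Answer: (no edges)

Rewrite trace:
start.  V:7 E:2  edges: 1-q->1 2-q->2
1. fire R0 via {0↦4, 1↦1}  →  V:6 E:1  edges: 2-q->2
2. fire R0 via {0↦1, 1↦2}  →  V:5 E:0  edges: ∅
halt: no rule applies after step 2
NF edges: []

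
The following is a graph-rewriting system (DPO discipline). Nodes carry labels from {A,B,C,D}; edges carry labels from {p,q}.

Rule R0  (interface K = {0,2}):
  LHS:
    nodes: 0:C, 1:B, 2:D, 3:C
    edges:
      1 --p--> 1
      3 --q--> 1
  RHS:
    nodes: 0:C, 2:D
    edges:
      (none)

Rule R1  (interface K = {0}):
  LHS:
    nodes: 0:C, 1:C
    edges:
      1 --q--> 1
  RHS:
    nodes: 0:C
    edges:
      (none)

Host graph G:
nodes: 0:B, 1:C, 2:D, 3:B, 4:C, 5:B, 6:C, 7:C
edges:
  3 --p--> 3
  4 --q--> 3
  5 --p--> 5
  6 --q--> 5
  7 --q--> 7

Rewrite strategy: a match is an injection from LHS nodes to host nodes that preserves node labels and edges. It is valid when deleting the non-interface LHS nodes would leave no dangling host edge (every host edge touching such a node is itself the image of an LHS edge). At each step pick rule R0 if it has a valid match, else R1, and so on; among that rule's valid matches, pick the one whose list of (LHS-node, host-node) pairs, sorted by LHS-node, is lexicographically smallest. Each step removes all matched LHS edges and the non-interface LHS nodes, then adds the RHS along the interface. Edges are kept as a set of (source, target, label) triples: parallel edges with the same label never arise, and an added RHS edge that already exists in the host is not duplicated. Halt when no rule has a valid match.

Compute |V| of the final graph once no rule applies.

start.  V:8 E:5  edges: 3-p->3 4-q->3 5-p->5 6-q->5 7-q->7
1. fire R0 via {0↦1, 1↦3, 2↦2, 3↦4}  →  V:6 E:3  edges: 5-p->5 6-q->5 7-q->7
2. fire R0 via {0↦1, 1↦5, 2↦2, 3↦6}  →  V:4 E:1  edges: 7-q->7
3. fire R1 via {0↦1, 1↦7}  →  V:3 E:0  edges: ∅
final graph: no rule applies after step 3
NF nodes: {0:B, 1:C, 2:D}

Answer: 3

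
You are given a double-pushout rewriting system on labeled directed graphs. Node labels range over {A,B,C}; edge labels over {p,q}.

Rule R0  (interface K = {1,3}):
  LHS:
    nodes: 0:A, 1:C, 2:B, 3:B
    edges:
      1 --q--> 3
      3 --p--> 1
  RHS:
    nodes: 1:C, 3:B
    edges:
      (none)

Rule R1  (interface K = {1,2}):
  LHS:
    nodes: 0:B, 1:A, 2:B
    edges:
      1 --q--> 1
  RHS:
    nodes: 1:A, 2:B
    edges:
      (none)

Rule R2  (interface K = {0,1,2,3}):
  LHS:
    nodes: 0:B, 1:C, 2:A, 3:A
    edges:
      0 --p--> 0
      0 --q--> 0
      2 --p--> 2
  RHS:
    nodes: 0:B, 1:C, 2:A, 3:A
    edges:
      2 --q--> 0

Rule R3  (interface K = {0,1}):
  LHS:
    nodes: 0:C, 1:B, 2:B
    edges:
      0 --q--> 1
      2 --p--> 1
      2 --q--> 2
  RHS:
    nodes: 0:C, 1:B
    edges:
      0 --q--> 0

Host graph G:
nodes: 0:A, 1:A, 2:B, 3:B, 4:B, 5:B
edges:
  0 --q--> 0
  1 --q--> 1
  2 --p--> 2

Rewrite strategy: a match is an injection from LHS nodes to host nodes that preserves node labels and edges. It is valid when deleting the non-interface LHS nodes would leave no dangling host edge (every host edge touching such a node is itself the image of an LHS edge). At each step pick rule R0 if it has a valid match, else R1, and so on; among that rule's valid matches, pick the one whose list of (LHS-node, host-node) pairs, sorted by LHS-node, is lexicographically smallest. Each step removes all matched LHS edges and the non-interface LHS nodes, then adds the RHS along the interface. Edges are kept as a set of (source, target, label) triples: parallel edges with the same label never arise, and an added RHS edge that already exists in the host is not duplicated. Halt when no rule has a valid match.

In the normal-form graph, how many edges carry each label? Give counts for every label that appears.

Answer: p:1

Steps:
[0] host  ⇒  6 nodes, 3 edges  {0-q->0 1-q->1 2-p->2}
[1] R1 @ {0↦3, 1↦0, 2↦2}  ⇒  5 nodes, 2 edges  {1-q->1 2-p->2}
[2] R1 @ {0↦4, 1↦1, 2↦2}  ⇒  4 nodes, 1 edges  {2-p->2}
final graph: no rule applies after step 2
NF edges: [(2, 2, 'p')]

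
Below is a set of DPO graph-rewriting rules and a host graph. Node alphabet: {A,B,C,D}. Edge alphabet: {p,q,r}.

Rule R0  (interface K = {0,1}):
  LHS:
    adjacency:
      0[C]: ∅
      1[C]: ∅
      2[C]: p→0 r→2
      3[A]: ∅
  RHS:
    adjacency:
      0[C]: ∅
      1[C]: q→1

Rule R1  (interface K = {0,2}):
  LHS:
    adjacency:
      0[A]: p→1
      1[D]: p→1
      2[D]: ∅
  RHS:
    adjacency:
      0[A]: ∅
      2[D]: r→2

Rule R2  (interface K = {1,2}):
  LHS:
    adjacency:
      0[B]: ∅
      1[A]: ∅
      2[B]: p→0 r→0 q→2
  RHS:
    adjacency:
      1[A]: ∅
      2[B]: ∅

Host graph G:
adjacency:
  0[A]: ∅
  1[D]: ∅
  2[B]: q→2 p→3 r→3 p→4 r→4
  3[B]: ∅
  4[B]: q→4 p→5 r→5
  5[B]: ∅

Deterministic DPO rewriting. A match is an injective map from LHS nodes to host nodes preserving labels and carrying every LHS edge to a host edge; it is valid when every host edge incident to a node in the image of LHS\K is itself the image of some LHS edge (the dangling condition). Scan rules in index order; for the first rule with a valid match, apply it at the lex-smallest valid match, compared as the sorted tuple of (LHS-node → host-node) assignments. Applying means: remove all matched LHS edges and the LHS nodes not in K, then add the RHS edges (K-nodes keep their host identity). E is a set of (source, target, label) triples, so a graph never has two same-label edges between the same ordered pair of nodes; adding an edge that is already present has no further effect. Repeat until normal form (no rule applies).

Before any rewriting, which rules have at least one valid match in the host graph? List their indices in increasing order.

Answer: [R2]

Rewrite trace:
R0: no valid match — LHS pattern not found
R1: no valid match — LHS pattern not found
R2: 2 valid matches — {0↦3, 1↦0, 2↦2}, {0↦5, 1↦0, 2↦4}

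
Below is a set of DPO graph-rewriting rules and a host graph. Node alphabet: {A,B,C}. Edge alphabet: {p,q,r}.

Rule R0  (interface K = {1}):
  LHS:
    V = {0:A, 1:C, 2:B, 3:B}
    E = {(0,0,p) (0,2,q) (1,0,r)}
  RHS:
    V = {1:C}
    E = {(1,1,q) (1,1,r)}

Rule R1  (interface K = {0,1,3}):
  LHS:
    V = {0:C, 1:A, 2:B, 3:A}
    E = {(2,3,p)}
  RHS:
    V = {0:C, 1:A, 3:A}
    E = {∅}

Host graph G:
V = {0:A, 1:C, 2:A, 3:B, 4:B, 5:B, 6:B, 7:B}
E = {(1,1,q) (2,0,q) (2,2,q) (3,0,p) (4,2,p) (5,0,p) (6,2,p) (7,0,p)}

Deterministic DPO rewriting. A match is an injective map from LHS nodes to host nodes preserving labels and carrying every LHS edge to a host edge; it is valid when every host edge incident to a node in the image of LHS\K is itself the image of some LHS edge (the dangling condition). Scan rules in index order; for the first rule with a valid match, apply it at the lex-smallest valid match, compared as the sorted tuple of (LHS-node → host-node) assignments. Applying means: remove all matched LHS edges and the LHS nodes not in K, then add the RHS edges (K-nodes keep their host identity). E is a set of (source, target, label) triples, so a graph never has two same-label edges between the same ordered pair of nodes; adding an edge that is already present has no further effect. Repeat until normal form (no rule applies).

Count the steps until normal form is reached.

Answer: 5

Derivation:
initial: |V|=8 |E|=8  E = 1-q->1 2-q->0 2-q->2 3-p->0 4-p->2 5-p->0 6-p->2 7-p->0
step 1: apply R1 at {0↦1, 1↦0, 2↦4, 3↦2}  → |V|=7 |E|=7  E = 1-q->1 2-q->0 2-q->2 3-p->0 5-p->0 6-p->2 7-p->0
step 2: apply R1 at {0↦1, 1↦0, 2↦6, 3↦2}  → |V|=6 |E|=6  E = 1-q->1 2-q->0 2-q->2 3-p->0 5-p->0 7-p->0
step 3: apply R1 at {0↦1, 1↦2, 2↦3, 3↦0}  → |V|=5 |E|=5  E = 1-q->1 2-q->0 2-q->2 5-p->0 7-p->0
step 4: apply R1 at {0↦1, 1↦2, 2↦5, 3↦0}  → |V|=4 |E|=4  E = 1-q->1 2-q->0 2-q->2 7-p->0
step 5: apply R1 at {0↦1, 1↦2, 2↦7, 3↦0}  → |V|=3 |E|=3  E = 1-q->1 2-q->0 2-q->2
halt: no rule applies after step 5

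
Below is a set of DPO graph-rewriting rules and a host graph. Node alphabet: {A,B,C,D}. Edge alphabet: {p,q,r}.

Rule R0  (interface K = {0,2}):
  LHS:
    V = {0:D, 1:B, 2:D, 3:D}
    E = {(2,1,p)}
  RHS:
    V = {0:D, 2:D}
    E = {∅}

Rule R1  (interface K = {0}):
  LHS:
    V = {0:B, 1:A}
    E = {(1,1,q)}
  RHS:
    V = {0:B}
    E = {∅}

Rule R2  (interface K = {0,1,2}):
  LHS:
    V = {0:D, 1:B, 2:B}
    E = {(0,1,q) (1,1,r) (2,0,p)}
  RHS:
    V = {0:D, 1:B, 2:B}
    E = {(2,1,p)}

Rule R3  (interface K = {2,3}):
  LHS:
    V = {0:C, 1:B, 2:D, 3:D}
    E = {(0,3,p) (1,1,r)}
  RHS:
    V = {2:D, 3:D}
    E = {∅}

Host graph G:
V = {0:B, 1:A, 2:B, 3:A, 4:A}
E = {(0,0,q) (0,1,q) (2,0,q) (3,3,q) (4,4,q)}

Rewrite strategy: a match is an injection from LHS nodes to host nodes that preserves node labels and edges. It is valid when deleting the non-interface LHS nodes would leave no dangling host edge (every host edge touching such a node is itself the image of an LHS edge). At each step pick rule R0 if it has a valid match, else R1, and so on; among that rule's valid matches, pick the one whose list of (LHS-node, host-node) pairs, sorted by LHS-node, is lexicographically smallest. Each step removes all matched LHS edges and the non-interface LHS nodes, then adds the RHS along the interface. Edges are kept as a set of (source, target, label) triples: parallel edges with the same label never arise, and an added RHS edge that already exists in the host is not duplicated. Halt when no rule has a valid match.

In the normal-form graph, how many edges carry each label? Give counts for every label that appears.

start.  V:5 E:5  edges: 0-q->0 0-q->1 2-q->0 3-q->3 4-q->4
1. fire R1 via {0↦0, 1↦3}  →  V:4 E:4  edges: 0-q->0 0-q->1 2-q->0 4-q->4
2. fire R1 via {0↦0, 1↦4}  →  V:3 E:3  edges: 0-q->0 0-q->1 2-q->0
final graph: no rule applies after step 2
NF edges: [(0, 0, 'q'), (0, 1, 'q'), (2, 0, 'q')]

Answer: q:3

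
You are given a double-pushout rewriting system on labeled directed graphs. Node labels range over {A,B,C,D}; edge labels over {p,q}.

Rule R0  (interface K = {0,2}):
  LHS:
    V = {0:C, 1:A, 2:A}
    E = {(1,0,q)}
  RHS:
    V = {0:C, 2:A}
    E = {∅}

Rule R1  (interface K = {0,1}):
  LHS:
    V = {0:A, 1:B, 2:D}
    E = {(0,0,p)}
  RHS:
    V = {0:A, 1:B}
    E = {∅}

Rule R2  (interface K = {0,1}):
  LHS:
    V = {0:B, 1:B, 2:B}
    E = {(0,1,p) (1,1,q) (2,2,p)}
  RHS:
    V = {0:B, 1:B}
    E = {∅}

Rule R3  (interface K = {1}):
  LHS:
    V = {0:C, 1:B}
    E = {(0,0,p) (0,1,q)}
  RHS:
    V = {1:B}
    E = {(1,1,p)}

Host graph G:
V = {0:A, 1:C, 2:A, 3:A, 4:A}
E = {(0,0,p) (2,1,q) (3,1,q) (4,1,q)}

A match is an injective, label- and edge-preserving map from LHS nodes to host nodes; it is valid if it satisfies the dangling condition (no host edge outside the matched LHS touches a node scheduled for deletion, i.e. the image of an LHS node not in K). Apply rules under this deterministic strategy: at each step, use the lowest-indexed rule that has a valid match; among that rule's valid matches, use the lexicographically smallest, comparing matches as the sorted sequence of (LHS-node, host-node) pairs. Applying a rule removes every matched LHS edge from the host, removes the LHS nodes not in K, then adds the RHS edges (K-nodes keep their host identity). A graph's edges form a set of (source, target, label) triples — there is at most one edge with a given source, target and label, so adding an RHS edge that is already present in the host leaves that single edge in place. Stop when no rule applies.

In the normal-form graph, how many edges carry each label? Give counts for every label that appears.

Answer: p:1

Steps:
start.  V:5 E:4  edges: 0-p->0 2-q->1 3-q->1 4-q->1
1. fire R0 via {0↦1, 1↦2, 2↦0}  →  V:4 E:3  edges: 0-p->0 3-q->1 4-q->1
2. fire R0 via {0↦1, 1↦3, 2↦0}  →  V:3 E:2  edges: 0-p->0 4-q->1
3. fire R0 via {0↦1, 1↦4, 2↦0}  →  V:2 E:1  edges: 0-p->0
final graph: no rule applies after step 3
NF edges: [(0, 0, 'p')]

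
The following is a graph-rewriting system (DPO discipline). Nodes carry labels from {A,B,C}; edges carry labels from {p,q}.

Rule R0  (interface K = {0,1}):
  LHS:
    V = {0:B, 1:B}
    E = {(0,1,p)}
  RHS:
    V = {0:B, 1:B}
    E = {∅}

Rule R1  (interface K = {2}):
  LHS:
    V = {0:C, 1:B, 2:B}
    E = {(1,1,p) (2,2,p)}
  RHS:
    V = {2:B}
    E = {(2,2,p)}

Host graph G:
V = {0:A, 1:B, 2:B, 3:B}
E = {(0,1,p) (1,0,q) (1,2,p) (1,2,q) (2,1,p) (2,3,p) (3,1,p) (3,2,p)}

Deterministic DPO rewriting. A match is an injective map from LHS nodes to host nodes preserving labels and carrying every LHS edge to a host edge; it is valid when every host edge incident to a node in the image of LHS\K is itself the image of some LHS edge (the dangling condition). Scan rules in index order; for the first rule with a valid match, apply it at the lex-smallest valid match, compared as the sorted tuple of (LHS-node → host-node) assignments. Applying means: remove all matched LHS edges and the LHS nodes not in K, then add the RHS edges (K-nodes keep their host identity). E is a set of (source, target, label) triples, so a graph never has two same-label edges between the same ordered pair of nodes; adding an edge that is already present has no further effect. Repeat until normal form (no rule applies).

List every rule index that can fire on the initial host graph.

R0: 5 valid matches — {0↦1, 1↦2}, {0↦2, 1↦1}, {0↦2, 1↦3} (+2 more)
R1: no valid match — LHS pattern not found

Answer: [R0]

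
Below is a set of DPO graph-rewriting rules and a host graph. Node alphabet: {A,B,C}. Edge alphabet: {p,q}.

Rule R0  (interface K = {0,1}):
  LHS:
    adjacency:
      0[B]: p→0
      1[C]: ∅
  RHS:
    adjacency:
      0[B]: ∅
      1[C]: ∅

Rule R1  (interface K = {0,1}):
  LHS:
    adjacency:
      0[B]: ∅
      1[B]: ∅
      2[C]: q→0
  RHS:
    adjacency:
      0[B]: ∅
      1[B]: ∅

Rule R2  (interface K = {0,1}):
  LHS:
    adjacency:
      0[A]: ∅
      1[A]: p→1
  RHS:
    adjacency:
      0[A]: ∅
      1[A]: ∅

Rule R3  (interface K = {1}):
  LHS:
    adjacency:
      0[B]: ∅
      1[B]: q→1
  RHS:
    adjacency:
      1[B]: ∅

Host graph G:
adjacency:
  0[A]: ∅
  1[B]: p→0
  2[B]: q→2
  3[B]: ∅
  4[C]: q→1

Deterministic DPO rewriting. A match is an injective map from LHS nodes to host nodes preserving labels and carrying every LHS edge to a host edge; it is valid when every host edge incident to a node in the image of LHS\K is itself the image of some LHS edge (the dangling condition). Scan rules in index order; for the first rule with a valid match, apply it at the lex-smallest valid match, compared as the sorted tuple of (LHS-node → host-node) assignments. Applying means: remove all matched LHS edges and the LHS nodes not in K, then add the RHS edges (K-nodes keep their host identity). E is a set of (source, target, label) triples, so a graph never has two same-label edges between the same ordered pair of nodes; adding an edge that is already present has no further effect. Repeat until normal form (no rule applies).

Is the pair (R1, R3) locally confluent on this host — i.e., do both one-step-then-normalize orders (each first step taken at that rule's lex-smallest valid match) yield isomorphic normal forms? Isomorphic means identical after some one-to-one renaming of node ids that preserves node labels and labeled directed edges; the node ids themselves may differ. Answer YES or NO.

Answer: YES

Rewrite trace:
branch R1-first: apply at {0↦1, 1↦2, 2↦4} → |E|=2, then 1 more step(s) → NF |V|=3 |E|=1 V={0:A, 1:B, 2:B} E=1-p->0
branch R3-first: apply at {0↦3, 1↦2} → |E|=2, then 1 more step(s) → NF |V|=3 |E|=1 V={0:A, 1:B, 2:B} E=1-p->0
graphs isomorphic (equal up to label-preserving node renaming)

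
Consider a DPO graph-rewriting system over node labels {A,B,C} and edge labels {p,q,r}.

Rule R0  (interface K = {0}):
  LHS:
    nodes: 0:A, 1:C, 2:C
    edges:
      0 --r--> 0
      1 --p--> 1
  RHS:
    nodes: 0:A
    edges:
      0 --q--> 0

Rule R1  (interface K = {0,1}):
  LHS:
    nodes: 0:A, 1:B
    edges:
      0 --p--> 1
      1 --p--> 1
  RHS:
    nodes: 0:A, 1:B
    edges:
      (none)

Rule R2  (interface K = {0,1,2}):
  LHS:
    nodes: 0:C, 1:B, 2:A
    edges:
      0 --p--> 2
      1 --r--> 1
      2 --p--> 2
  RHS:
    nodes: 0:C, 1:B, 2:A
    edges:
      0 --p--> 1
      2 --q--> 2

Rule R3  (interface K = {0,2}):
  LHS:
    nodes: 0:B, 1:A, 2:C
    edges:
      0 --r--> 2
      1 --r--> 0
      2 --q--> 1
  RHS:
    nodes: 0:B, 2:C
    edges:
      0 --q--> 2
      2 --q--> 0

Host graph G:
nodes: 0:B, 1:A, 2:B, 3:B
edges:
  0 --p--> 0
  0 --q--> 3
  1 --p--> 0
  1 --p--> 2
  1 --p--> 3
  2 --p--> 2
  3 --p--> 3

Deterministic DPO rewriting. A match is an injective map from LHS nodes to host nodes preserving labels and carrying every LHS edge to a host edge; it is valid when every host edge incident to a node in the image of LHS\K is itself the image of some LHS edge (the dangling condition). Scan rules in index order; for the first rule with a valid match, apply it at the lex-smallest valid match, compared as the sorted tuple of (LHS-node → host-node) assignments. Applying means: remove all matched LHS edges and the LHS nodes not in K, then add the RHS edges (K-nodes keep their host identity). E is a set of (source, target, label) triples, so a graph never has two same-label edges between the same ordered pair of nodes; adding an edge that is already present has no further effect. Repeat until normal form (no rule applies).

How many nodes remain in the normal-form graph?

Answer: 4

Derivation:
[0] host  ⇒  4 nodes, 7 edges  {0-p->0 0-q->3 1-p->0 1-p->2 1-p->3 2-p->2 3-p->3}
[1] R1 @ {0↦1, 1↦0}  ⇒  4 nodes, 5 edges  {0-q->3 1-p->2 1-p->3 2-p->2 3-p->3}
[2] R1 @ {0↦1, 1↦2}  ⇒  4 nodes, 3 edges  {0-q->3 1-p->3 3-p->3}
[3] R1 @ {0↦1, 1↦3}  ⇒  4 nodes, 1 edges  {0-q->3}
halt: no rule applies after step 3
NF nodes: {0:B, 1:A, 2:B, 3:B}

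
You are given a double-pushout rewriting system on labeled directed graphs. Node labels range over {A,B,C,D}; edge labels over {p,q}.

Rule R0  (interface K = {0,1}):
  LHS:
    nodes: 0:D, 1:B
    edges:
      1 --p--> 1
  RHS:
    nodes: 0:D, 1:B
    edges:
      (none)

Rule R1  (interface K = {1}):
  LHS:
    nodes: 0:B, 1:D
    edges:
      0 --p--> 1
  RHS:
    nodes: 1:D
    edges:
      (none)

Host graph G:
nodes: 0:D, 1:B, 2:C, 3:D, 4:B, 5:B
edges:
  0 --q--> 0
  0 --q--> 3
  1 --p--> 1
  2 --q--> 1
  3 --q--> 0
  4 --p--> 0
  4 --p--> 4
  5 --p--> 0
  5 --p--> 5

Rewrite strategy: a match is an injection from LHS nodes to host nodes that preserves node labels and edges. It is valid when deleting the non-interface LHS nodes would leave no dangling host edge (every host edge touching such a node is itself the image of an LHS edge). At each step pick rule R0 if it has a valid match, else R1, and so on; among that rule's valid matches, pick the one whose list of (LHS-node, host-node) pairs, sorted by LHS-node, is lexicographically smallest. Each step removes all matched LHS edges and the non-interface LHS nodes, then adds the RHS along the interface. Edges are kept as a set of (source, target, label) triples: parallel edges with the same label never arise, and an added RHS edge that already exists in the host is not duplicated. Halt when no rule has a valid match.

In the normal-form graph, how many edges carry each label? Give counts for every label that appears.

Answer: q:4

Derivation:
[0] host  ⇒  6 nodes, 9 edges  {0-q->0 0-q->3 1-p->1 2-q->1 3-q->0 4-p->0 4-p->4 5-p->0 5-p->5}
[1] R0 @ {0↦0, 1↦1}  ⇒  6 nodes, 8 edges  {0-q->0 0-q->3 2-q->1 3-q->0 4-p->0 4-p->4 5-p->0 5-p->5}
[2] R0 @ {0↦0, 1↦4}  ⇒  6 nodes, 7 edges  {0-q->0 0-q->3 2-q->1 3-q->0 4-p->0 5-p->0 5-p->5}
[3] R0 @ {0↦0, 1↦5}  ⇒  6 nodes, 6 edges  {0-q->0 0-q->3 2-q->1 3-q->0 4-p->0 5-p->0}
[4] R1 @ {0↦4, 1↦0}  ⇒  5 nodes, 5 edges  {0-q->0 0-q->3 2-q->1 3-q->0 5-p->0}
[5] R1 @ {0↦5, 1↦0}  ⇒  4 nodes, 4 edges  {0-q->0 0-q->3 2-q->1 3-q->0}
normal form: no rule applies after step 5
NF edges: [(0, 0, 'q'), (0, 3, 'q'), (2, 1, 'q'), (3, 0, 'q')]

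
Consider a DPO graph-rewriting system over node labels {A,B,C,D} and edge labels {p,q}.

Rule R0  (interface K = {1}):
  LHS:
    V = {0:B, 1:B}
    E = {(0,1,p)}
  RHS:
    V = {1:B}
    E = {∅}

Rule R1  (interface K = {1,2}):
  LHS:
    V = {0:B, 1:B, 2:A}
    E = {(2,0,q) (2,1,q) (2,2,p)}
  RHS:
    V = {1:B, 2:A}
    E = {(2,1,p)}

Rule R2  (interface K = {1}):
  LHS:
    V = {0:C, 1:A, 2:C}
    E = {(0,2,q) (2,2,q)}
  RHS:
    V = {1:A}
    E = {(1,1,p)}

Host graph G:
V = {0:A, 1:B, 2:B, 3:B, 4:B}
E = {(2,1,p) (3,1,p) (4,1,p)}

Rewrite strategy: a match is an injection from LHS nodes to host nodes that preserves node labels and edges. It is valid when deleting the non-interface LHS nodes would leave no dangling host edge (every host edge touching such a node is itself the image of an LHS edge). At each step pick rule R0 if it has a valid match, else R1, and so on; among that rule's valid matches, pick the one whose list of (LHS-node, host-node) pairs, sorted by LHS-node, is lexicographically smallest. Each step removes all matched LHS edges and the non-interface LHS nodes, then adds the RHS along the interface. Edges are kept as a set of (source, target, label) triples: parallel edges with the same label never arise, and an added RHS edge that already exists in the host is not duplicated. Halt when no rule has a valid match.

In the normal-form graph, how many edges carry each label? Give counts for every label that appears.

initial: |V|=5 |E|=3  E = 2-p->1 3-p->1 4-p->1
step 1: apply R0 at {0↦2, 1↦1}  → |V|=4 |E|=2  E = 3-p->1 4-p->1
step 2: apply R0 at {0↦3, 1↦1}  → |V|=3 |E|=1  E = 4-p->1
step 3: apply R0 at {0↦4, 1↦1}  → |V|=2 |E|=0  E = ∅
normal form: no rule applies after step 3
NF edges: []

Answer: (no edges)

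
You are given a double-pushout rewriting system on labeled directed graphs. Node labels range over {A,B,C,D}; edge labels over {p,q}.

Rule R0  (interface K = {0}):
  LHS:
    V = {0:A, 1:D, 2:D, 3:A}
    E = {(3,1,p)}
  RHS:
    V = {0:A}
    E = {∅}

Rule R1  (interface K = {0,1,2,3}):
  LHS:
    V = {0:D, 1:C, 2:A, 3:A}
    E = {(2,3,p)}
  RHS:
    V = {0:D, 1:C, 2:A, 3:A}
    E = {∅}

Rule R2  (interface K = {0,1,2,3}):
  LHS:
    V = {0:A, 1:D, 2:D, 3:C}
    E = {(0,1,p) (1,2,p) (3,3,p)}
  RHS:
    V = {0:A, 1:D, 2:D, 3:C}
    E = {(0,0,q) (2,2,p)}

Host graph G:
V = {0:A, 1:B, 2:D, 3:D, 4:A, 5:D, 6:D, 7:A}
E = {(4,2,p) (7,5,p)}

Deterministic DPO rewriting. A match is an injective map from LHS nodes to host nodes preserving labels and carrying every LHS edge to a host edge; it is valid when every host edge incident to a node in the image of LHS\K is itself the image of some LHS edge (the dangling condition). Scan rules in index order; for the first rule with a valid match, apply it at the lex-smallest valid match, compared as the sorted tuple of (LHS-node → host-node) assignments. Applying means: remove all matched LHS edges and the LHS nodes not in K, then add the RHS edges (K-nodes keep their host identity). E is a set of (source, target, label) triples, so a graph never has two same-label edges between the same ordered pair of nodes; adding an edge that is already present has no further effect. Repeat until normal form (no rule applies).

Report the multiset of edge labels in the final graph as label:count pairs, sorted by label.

initial: |V|=8 |E|=2  E = 4-p->2 7-p->5
step 1: apply R0 at {0↦0, 1↦2, 2↦3, 3↦4}  → |V|=5 |E|=1  E = 7-p->5
step 2: apply R0 at {0↦0, 1↦5, 2↦6, 3↦7}  → |V|=2 |E|=0  E = ∅
normal form: no rule applies after step 2
NF edges: []

Answer: (no edges)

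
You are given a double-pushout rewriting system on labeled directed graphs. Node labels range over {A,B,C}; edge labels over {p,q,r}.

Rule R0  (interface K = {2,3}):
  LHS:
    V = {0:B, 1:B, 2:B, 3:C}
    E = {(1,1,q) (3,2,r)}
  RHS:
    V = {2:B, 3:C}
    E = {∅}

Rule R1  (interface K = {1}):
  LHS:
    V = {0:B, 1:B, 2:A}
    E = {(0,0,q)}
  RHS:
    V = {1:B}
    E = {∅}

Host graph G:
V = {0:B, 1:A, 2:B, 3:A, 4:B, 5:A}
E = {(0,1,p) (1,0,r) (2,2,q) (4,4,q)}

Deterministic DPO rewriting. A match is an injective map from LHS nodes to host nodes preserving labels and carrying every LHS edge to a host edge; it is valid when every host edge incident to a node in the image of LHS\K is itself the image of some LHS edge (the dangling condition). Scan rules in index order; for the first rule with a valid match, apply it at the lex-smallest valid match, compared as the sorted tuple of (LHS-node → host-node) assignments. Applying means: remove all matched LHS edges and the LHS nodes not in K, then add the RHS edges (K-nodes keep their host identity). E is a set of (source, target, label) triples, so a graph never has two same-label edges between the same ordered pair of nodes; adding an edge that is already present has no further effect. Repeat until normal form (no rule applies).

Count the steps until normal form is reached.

Answer: 2

Steps:
start.  V:6 E:4  edges: 0-p->1 1-r->0 2-q->2 4-q->4
1. fire R1 via {0↦2, 1↦0, 2↦3}  →  V:4 E:3  edges: 0-p->1 1-r->0 4-q->4
2. fire R1 via {0↦4, 1↦0, 2↦5}  →  V:2 E:2  edges: 0-p->1 1-r->0
normal form: no rule applies after step 2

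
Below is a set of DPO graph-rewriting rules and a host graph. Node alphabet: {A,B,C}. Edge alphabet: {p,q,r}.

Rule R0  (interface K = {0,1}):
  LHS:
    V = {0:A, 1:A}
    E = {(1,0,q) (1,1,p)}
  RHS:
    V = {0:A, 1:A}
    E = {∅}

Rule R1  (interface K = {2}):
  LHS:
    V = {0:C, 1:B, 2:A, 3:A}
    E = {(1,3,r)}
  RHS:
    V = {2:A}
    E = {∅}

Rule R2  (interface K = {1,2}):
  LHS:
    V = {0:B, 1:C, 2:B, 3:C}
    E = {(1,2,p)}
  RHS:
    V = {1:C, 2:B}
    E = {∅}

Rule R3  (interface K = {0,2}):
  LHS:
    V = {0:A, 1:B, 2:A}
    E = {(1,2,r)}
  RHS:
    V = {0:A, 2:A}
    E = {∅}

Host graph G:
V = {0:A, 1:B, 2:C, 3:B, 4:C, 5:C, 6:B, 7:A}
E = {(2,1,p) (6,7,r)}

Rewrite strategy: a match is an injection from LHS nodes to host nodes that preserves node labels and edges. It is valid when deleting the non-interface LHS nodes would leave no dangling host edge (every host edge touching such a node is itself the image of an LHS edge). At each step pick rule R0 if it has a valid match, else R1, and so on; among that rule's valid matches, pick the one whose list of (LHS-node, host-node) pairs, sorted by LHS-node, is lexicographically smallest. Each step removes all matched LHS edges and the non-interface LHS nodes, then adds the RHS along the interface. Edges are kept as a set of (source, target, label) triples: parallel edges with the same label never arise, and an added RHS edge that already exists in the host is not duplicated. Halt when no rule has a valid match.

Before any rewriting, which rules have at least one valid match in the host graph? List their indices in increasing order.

R0: no valid match — LHS pattern not found
R1: 2 valid matches — {0↦4, 1↦6, 2↦0, 3↦7}, {0↦5, 1↦6, 2↦0, 3↦7}
R2: 2 valid matches — {0↦3, 1↦2, 2↦1, 3↦4}, {0↦3, 1↦2, 2↦1, 3↦5}
R3: 1 valid match — {0↦0, 1↦6, 2↦7}

Answer: [R1,R2,R3]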